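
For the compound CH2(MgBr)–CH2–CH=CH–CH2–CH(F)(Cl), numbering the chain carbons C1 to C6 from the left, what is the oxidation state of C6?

C6 has one bond to C (0), one bond to F (+1), one bond to Cl (+1), one bond to H (-1).
Oxidation state = 0 + 1 + 1 − 1 = +1.

+1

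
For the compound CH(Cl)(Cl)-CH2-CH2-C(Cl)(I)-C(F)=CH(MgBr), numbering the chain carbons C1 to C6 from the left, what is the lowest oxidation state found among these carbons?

Tallying each carbon's bonds:
C1: 1C, 1H, 2Cl → 0 − 1 + 2 = +1
C2: 2C, 2H → 0 − 2 = -2
C3: 2C, 2H → 0 − 2 = -2
C4: 2C, 1Cl, 1I → 0 + 1 + 1 = +2
C5: 3C, 1F → 0 + 1 = +1
C6: 2C, 1H, 1Mg → 0 − 1 − 1 = -2
The lowest value is -2.

-2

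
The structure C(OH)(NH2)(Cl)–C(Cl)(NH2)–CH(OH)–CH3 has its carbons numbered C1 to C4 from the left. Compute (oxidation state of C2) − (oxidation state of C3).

C2: 2C, 1N, 1Cl → 0 + 1 + 1 = +2
C3: 2C, 1H, 1O → 0 − 1 + 1 = 0
Difference: +2 − (0) = +2.

+2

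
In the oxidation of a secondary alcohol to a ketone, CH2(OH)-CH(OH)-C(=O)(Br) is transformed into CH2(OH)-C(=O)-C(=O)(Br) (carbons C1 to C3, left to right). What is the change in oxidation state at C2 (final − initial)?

+2

Before: C2 has 2 bonds to C, 1 bond to H, 1 bond to O → oxidation state 0.
After: C2 has 2 bonds to C, 2 bonds to O → oxidation state +2.
Δ = +2 − (0) = +2, so this is an oxidation at C2.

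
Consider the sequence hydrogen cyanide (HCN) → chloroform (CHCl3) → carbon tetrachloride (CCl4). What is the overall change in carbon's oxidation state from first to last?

+2

Carbon oxidation states along the series — hydrogen cyanide: +2, chloroform: +2, carbon tetrachloride: +4.
Net change = +4 − (+2) = +2.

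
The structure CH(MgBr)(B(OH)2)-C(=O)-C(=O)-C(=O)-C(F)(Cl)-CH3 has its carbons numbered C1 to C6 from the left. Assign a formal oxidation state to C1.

Count +1 for every bond to an atom more electronegative than carbon and −1 for every bond to one less electronegative; C–C bonds are 0.
C1 has one bond to C (0), one bond to Mg (-1), one bond to B (-1), one bond to H (-1).
Oxidation state = 0 − 1 − 1 − 1 = -3.

-3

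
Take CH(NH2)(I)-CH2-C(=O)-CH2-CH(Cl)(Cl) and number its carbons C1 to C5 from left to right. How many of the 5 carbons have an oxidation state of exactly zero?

Each bond to a more electronegative atom (O, N, halogen) counts +1, each bond to a less electronegative atom (H, metal, B, Si) counts −1, and each C–C bond counts 0. Tallying each carbon:
C1: 1C, 1H, 1N, 1I → 0 − 1 + 1 + 1 = +1
C2: 2C, 2H → 0 − 2 = -2
C3: 2C, 2O → 0 + 2 = +2
C4: 2C, 2H → 0 − 2 = -2
C5: 1C, 1H, 2Cl → 0 − 1 + 2 = +1
0 carbons meet the condition.

0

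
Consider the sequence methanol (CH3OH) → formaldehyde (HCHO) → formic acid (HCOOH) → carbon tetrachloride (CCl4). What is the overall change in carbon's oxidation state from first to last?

Carbon oxidation states along the series — methanol: -2, formaldehyde: 0, formic acid: +2, carbon tetrachloride: +4.
Net change = +4 − (-2) = +6.

+6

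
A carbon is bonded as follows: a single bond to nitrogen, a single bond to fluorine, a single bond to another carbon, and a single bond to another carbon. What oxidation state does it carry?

Assign +1 per bond to O/N/halogen, −1 per bond to H or an electropositive element, and 0 per bond to carbon.
The carbon has one bond to C (0), one bond to C (0), one bond to F (+1), one bond to N (+1).
Oxidation state = 0 + 0 + 1 + 1 = +2.

+2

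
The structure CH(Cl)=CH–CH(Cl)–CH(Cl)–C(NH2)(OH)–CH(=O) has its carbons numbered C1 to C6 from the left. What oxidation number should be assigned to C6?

C6 has one bond to C (0), one bond to H (-1), a double bond to O (2×+1 = +2).
Oxidation state = 0 − 1 + 2 = +1.

+1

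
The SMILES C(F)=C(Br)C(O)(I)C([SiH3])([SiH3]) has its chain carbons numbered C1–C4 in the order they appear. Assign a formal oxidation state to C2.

+1

Count +1 for every bond to an atom more electronegative than carbon and −1 for every bond to one less electronegative; C–C bonds are 0.
C2 has a double bond to C (2×0 = 0), one bond to C (0), one bond to Br (+1).
Oxidation state = 0 + 0 + 1 = +1.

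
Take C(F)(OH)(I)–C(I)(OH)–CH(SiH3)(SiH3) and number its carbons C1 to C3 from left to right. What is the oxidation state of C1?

Bonds to more-electronegative neighbours contribute +1 each, bonds to H or metals contribute −1 each, and C–C bonds contribute 0.
C1 has one bond to C (0), one bond to F (+1), one bond to O (+1), one bond to I (+1).
Oxidation state = 0 + 1 + 1 + 1 = +3.

+3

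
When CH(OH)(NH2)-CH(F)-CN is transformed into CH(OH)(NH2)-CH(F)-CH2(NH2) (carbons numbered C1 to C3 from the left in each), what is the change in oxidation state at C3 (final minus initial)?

Before: C3 has 1 bond to C, 3 bonds to N → oxidation state +3.
After: C3 has 1 bond to C, 2 bonds to H, 1 bond to N → oxidation state -1.
Δ = -1 − (+3) = -4, so this is a reduction at C3.

-4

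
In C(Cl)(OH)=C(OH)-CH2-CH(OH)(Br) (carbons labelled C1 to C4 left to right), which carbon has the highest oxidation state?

C1

Tallying each carbon's bonds:
C1: 2C, 1O, 1Cl → 0 + 1 + 1 = +2
C2: 3C, 1O → 0 + 1 = +1
C3: 2C, 2H → 0 − 2 = -2
C4: 1C, 1H, 1O, 1Br → 0 − 1 + 1 + 1 = +1
The most oxidised carbon is C1 at +2.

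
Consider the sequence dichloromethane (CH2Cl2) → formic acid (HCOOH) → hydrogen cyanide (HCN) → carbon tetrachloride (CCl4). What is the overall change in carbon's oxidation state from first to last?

+4

Carbon oxidation states along the series — dichloromethane: 0, formic acid: +2, hydrogen cyanide: +2, carbon tetrachloride: +4.
Net change = +4 − (0) = +4.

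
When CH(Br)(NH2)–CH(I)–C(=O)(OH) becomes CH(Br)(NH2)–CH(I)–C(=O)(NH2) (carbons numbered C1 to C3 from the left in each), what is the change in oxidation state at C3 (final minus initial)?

0

Before: C3 has 1 bond to C, 3 bonds to O → oxidation state +3.
After: C3 has 1 bond to C, 2 bonds to O, 1 bond to N → oxidation state +3.
Δ = +3 − (+3) = 0, so no net redox change at C3.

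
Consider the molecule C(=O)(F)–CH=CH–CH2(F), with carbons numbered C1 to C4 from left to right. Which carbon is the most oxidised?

Tallying each carbon's bonds:
C1: 1C, 2O, 1F → 0 + 2 + 1 = +3
C2: 3C, 1H → 0 − 1 = -1
C3: 3C, 1H → 0 − 1 = -1
C4: 1C, 2H, 1F → 0 − 2 + 1 = -1
The most oxidised carbon is C1 at +3.

C1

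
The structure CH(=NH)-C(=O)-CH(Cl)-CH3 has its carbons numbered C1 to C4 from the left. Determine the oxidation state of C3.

Each bond to a more electronegative atom (O, N, halogen) counts +1, each bond to a less electronegative atom (H, metal, B, Si) counts −1, and each C–C bond counts 0.
C3 has one bond to C (0), one bond to C (0), one bond to H (-1), one bond to Cl (+1).
Oxidation state = 0 + 0 − 1 + 1 = 0.

0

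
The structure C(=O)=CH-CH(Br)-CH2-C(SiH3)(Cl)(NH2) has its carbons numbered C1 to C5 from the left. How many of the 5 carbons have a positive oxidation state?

Tallying each carbon's bonds:
C1: 2C, 2O → 0 + 2 = +2
C2: 3C, 1H → 0 − 1 = -1
C3: 2C, 1H, 1Br → 0 − 1 + 1 = 0
C4: 2C, 2H → 0 − 2 = -2
C5: 1C, 1N, 1Cl, 1Si → 0 + 1 + 1 − 1 = +1
2 carbons (C1, C5) meet the condition.

2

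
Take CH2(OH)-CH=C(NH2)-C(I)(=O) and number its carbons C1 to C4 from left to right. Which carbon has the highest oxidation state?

C4

Tallying each carbon's bonds:
C1: 1C, 2H, 1O → 0 − 2 + 1 = -1
C2: 3C, 1H → 0 − 1 = -1
C3: 3C, 1N → 0 + 1 = +1
C4: 1C, 2O, 1I → 0 + 2 + 1 = +3
The most oxidised carbon is C4 at +3.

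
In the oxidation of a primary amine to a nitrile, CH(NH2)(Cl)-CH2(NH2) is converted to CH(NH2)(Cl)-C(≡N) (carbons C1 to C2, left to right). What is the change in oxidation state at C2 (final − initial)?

Before: C2 has 1 bond to C, 2 bonds to H, 1 bond to N → oxidation state -1.
After: C2 has 1 bond to C, 3 bonds to N → oxidation state +3.
Δ = +3 − (-1) = +4, so this is an oxidation at C2.

+4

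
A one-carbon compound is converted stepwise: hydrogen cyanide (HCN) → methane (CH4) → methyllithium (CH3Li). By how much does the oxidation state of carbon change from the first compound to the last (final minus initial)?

-6

Carbon oxidation states along the series — hydrogen cyanide: +2, methane: -4, methyllithium: -4.
Net change = -4 − (+2) = -6.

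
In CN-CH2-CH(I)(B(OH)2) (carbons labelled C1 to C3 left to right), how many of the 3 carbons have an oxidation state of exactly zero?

0

Tallying each carbon's bonds:
C1: 1C, 3N → 0 + 3 = +3
C2: 2C, 2H → 0 − 2 = -2
C3: 1C, 1H, 1I, 1B → 0 − 1 + 1 − 1 = -1
0 carbons meet the condition.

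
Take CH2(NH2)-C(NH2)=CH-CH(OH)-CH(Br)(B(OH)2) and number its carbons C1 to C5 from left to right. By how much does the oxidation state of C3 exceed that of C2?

C3: 3C, 1H → 0 − 1 = -1
C2: 3C, 1N → 0 + 1 = +1
Difference: -1 − (+1) = -2.

-2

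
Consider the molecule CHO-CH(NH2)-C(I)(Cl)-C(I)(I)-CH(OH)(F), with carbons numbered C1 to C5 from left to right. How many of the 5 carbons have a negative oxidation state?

0

Assign +1 per bond to O/N/halogen, −1 per bond to H or an electropositive element, and 0 per bond to carbon. Tallying each carbon:
C1: 1C, 1H, 2O → 0 − 1 + 2 = +1
C2: 2C, 1H, 1N → 0 − 1 + 1 = 0
C3: 2C, 1Cl, 1I → 0 + 1 + 1 = +2
C4: 2C, 2I → 0 + 2 = +2
C5: 1C, 1H, 1O, 1F → 0 − 1 + 1 + 1 = +1
0 carbons meet the condition.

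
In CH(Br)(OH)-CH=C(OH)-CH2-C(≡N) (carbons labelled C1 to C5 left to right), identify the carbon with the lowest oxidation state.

C4

Tallying each carbon's bonds:
C1: 1C, 1H, 1O, 1Br → 0 − 1 + 1 + 1 = +1
C2: 3C, 1H → 0 − 1 = -1
C3: 3C, 1O → 0 + 1 = +1
C4: 2C, 2H → 0 − 2 = -2
C5: 1C, 3N → 0 + 3 = +3
The most reduced carbon is C4 at -2.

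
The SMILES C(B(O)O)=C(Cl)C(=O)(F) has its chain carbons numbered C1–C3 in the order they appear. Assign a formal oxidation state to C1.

-2

C1 has a double bond to C (2×0 = 0), one bond to B (-1), one bond to H (-1).
Oxidation state = 0 − 1 − 1 = -2.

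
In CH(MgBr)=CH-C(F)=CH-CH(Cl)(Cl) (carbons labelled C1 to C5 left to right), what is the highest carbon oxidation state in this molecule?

+1

Tallying each carbon's bonds:
C1: 2C, 1H, 1Mg → 0 − 1 − 1 = -2
C2: 3C, 1H → 0 − 1 = -1
C3: 3C, 1F → 0 + 1 = +1
C4: 3C, 1H → 0 − 1 = -1
C5: 1C, 1H, 2Cl → 0 − 1 + 2 = +1
The highest value is +1.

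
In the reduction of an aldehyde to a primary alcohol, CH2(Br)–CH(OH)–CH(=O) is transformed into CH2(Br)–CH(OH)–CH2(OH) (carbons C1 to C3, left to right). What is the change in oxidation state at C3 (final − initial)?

Before: C3 has 1 bond to C, 1 bond to H, 2 bonds to O → oxidation state +1.
After: C3 has 1 bond to C, 2 bonds to H, 1 bond to O → oxidation state -1.
Δ = -1 − (+1) = -2, so this is a reduction at C3.

-2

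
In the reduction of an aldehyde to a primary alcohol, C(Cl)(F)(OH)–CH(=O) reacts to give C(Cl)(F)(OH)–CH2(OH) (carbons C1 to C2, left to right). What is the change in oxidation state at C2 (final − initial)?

-2

Before: C2 has 1 bond to C, 1 bond to H, 2 bonds to O → oxidation state +1.
After: C2 has 1 bond to C, 2 bonds to H, 1 bond to O → oxidation state -1.
Δ = -1 − (+1) = -2, so this is a reduction at C2.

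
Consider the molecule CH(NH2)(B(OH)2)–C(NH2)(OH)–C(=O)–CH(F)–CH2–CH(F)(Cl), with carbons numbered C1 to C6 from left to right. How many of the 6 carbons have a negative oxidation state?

Tallying each carbon's bonds:
C1: 1C, 1H, 1N, 1B → 0 − 1 + 1 − 1 = -1
C2: 2C, 1O, 1N → 0 + 1 + 1 = +2
C3: 2C, 2O → 0 + 2 = +2
C4: 2C, 1H, 1F → 0 − 1 + 1 = 0
C5: 2C, 2H → 0 − 2 = -2
C6: 1C, 1H, 1F, 1Cl → 0 − 1 + 1 + 1 = +1
2 carbons (C1, C5) meet the condition.

2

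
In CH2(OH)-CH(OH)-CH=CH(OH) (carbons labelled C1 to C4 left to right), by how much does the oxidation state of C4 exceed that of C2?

C4: 2C, 1H, 1O → 0 − 1 + 1 = 0
C2: 2C, 1H, 1O → 0 − 1 + 1 = 0
Difference: 0 − (0) = 0.

0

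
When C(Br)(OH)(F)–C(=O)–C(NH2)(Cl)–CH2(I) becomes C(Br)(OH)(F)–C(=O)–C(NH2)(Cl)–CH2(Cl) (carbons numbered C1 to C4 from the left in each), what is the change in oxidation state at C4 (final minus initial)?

0

Before: C4 has 1 bond to C, 2 bonds to H, 1 bond to I → oxidation state -1.
After: C4 has 1 bond to C, 2 bonds to H, 1 bond to Cl → oxidation state -1.
Δ = -1 − (-1) = 0, so no net redox change at C4.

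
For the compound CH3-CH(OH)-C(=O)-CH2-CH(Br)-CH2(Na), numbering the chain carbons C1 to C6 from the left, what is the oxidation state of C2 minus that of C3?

C2: 2C, 1H, 1O → 0 − 1 + 1 = 0
C3: 2C, 2O → 0 + 2 = +2
Difference: 0 − (+2) = -2.

-2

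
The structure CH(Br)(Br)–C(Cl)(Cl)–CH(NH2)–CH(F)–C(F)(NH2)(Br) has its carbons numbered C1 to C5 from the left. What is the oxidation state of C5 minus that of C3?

C5: 1C, 1N, 1F, 1Br → 0 + 1 + 1 + 1 = +3
C3: 2C, 1H, 1N → 0 − 1 + 1 = 0
Difference: +3 − (0) = +3.

+3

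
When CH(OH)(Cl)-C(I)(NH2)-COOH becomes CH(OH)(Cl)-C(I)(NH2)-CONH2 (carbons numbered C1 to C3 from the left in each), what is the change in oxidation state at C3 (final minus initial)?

0

Before: C3 has 1 bond to C, 3 bonds to O → oxidation state +3.
After: C3 has 1 bond to C, 2 bonds to O, 1 bond to N → oxidation state +3.
Δ = +3 − (+3) = 0, so no net redox change at C3.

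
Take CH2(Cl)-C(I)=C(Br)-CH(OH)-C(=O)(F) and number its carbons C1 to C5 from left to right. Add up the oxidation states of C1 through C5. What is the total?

Bonds to more-electronegative neighbours contribute +1 each, bonds to H or metals contribute −1 each, and C–C bonds contribute 0. Tallying each carbon:
C1: 1C, 2H, 1Cl → 0 − 2 + 1 = -1
C2: 3C, 1I → 0 + 1 = +1
C3: 3C, 1Br → 0 + 1 = +1
C4: 2C, 1H, 1O → 0 − 1 + 1 = 0
C5: 1C, 2O, 1F → 0 + 2 + 1 = +3
Sum = -1 + 1 + 1 + 0 + 3 = +4.

+4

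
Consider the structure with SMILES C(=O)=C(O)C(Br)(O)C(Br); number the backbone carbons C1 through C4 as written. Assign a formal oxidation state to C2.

+1

Count +1 for every bond to an atom more electronegative than carbon and −1 for every bond to one less electronegative; C–C bonds are 0.
C2 has a double bond to C (2×0 = 0), one bond to C (0), one bond to O (+1).
Oxidation state = 0 + 0 + 1 = +1.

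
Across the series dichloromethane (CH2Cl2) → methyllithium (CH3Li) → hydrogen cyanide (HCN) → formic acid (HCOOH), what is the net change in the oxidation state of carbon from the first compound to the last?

+2

Carbon oxidation states along the series — dichloromethane: 0, methyllithium: -4, hydrogen cyanide: +2, formic acid: +2.
Net change = +2 − (0) = +2.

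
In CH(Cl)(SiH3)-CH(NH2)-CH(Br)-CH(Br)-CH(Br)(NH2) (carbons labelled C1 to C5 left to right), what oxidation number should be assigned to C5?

Bonds to more-electronegative neighbours contribute +1 each, bonds to H or metals contribute −1 each, and C–C bonds contribute 0.
C5 has one bond to C (0), one bond to H (-1), one bond to Br (+1), one bond to N (+1).
Oxidation state = 0 − 1 + 1 + 1 = +1.

+1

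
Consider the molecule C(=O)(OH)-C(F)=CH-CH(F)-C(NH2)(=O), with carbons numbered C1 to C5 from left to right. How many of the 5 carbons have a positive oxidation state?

3

Tallying each carbon's bonds:
C1: 1C, 3O → 0 + 3 = +3
C2: 3C, 1F → 0 + 1 = +1
C3: 3C, 1H → 0 − 1 = -1
C4: 2C, 1H, 1F → 0 − 1 + 1 = 0
C5: 1C, 2O, 1N → 0 + 2 + 1 = +3
3 carbons (C1, C2, C5) meet the condition.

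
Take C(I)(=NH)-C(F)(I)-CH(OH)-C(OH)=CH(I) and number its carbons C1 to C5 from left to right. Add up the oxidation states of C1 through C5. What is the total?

Bonds to more-electronegative neighbours contribute +1 each, bonds to H or metals contribute −1 each, and C–C bonds contribute 0. Tallying each carbon:
C1: 1C, 2N, 1I → 0 + 2 + 1 = +3
C2: 2C, 1F, 1I → 0 + 1 + 1 = +2
C3: 2C, 1H, 1O → 0 − 1 + 1 = 0
C4: 3C, 1O → 0 + 1 = +1
C5: 2C, 1H, 1I → 0 − 1 + 1 = 0
Sum = +3 + 2 + 0 + 1 + 0 = +6.

+6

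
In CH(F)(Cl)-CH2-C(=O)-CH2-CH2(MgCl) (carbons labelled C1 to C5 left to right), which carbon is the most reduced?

C5

Count +1 for every bond to an atom more electronegative than carbon and −1 for every bond to one less electronegative; C–C bonds are 0. Tallying each carbon:
C1: 1C, 1H, 1F, 1Cl → 0 − 1 + 1 + 1 = +1
C2: 2C, 2H → 0 − 2 = -2
C3: 2C, 2O → 0 + 2 = +2
C4: 2C, 2H → 0 − 2 = -2
C5: 1C, 2H, 1Mg → 0 − 2 − 1 = -3
The most reduced carbon is C5 at -3.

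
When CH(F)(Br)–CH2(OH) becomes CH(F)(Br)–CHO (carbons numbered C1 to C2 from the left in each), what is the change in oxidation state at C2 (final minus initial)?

+2

Before: C2 has 1 bond to C, 2 bonds to H, 1 bond to O → oxidation state -1.
After: C2 has 1 bond to C, 1 bond to H, 2 bonds to O → oxidation state +1.
Δ = +1 − (-1) = +2, so this is an oxidation at C2.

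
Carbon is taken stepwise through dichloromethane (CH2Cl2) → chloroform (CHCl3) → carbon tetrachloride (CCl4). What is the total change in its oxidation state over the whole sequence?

+4

Carbon oxidation states along the series — dichloromethane: 0, chloroform: +2, carbon tetrachloride: +4.
Net change = +4 − (0) = +4.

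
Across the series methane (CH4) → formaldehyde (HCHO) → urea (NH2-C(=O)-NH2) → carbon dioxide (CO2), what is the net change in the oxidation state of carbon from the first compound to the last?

+8

Carbon oxidation states along the series — methane: -4, formaldehyde: 0, urea: +4, carbon dioxide: +4.
Net change = +4 − (-4) = +8.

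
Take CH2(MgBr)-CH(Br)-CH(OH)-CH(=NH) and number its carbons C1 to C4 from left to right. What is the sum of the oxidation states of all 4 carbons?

Tallying each carbon's bonds:
C1: 1C, 2H, 1Mg → 0 − 2 − 1 = -3
C2: 2C, 1H, 1Br → 0 − 1 + 1 = 0
C3: 2C, 1H, 1O → 0 − 1 + 1 = 0
C4: 1C, 1H, 2N → 0 − 1 + 2 = +1
Sum = -3 + 0 + 0 + 1 = -2.

-2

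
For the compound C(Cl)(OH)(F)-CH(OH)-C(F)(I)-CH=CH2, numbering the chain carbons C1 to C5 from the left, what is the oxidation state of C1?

+3

Count +1 for every bond to an atom more electronegative than carbon and −1 for every bond to one less electronegative; C–C bonds are 0.
C1 has one bond to C (0), one bond to Cl (+1), one bond to O (+1), one bond to F (+1).
Oxidation state = 0 + 1 + 1 + 1 = +3.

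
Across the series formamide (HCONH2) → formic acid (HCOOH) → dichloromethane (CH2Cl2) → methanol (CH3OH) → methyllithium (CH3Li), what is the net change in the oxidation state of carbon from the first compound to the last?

-6

Carbon oxidation states along the series — formamide: +2, formic acid: +2, dichloromethane: 0, methanol: -2, methyllithium: -4.
Net change = -4 − (+2) = -6.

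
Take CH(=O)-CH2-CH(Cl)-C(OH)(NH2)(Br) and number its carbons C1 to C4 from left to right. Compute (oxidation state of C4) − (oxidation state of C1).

C4: 1C, 1O, 1N, 1Br → 0 + 1 + 1 + 1 = +3
C1: 1C, 1H, 2O → 0 − 1 + 2 = +1
Difference: +3 − (+1) = +2.

+2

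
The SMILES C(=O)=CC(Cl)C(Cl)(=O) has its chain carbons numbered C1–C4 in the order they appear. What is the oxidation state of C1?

Assign +1 per bond to O/N/halogen, −1 per bond to H or an electropositive element, and 0 per bond to carbon.
C1 has a double bond to C (2×0 = 0), a double bond to O (2×+1 = +2).
Oxidation state = 0 + 2 = +2.

+2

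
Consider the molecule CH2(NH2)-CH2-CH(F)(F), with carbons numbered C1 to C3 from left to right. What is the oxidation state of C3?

+1

C3 has one bond to C (0), one bond to H (-1), one bond to F (+1), one bond to F (+1).
Oxidation state = 0 − 1 + 1 + 1 = +1.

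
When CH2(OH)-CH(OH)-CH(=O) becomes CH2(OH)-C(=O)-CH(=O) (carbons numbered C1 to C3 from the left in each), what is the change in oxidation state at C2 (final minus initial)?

Before: C2 has 2 bonds to C, 1 bond to H, 1 bond to O → oxidation state 0.
After: C2 has 2 bonds to C, 2 bonds to O → oxidation state +2.
Δ = +2 − (0) = +2, so this is an oxidation at C2.

+2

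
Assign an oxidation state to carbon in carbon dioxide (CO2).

Count +1 for every bond to an atom more electronegative than carbon and −1 for every bond to one less electronegative; C–C bonds are 0.
The carbon has a double bond to O (2×+1 = +2), a double bond to O (2×+1 = +2).
Oxidation state = +2 + 2 = +4.

+4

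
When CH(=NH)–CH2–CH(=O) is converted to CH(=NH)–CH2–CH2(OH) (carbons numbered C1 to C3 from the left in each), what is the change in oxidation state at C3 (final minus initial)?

-2

Before: C3 has 1 bond to C, 1 bond to H, 2 bonds to O → oxidation state +1.
After: C3 has 1 bond to C, 2 bonds to H, 1 bond to O → oxidation state -1.
Δ = -1 − (+1) = -2, so this is a reduction at C3.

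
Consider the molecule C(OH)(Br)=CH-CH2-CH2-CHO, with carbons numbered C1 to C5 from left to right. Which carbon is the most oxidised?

C1

Count +1 for every bond to an atom more electronegative than carbon and −1 for every bond to one less electronegative; C–C bonds are 0. Tallying each carbon:
C1: 2C, 1O, 1Br → 0 + 1 + 1 = +2
C2: 3C, 1H → 0 − 1 = -1
C3: 2C, 2H → 0 − 2 = -2
C4: 2C, 2H → 0 − 2 = -2
C5: 1C, 1H, 2O → 0 − 1 + 2 = +1
The most oxidised carbon is C1 at +2.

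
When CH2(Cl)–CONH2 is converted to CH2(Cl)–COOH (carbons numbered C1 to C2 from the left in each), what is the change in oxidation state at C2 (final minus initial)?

0

Before: C2 has 1 bond to C, 2 bonds to O, 1 bond to N → oxidation state +3.
After: C2 has 1 bond to C, 3 bonds to O → oxidation state +3.
Δ = +3 − (+3) = 0, so no net redox change at C2.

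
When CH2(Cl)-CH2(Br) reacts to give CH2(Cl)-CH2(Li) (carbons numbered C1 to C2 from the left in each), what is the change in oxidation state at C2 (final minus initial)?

-2

Before: C2 has 1 bond to C, 2 bonds to H, 1 bond to Br → oxidation state -1.
After: C2 has 1 bond to C, 2 bonds to H, 1 bond to Li → oxidation state -3.
Δ = -3 − (-1) = -2, so this is a reduction at C2.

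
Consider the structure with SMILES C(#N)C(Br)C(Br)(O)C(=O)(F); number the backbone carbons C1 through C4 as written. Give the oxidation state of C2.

0

C2 has one bond to C (0), one bond to C (0), one bond to H (-1), one bond to Br (+1).
Oxidation state = 0 + 0 − 1 + 1 = 0.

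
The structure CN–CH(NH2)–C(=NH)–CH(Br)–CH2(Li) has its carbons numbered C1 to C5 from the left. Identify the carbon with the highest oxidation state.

Tallying each carbon's bonds:
C1: 1C, 3N → 0 + 3 = +3
C2: 2C, 1H, 1N → 0 − 1 + 1 = 0
C3: 2C, 2N → 0 + 2 = +2
C4: 2C, 1H, 1Br → 0 − 1 + 1 = 0
C5: 1C, 2H, 1Li → 0 − 2 − 1 = -3
The most oxidised carbon is C1 at +3.

C1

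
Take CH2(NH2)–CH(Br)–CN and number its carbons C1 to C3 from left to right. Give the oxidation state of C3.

+3

Count +1 for every bond to an atom more electronegative than carbon and −1 for every bond to one less electronegative; C–C bonds are 0.
C3 has one bond to C (0), a triple bond to N (3×+1 = +3).
Oxidation state = 0 + 3 = +3.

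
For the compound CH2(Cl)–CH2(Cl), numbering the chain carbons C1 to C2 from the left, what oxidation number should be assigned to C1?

-1

C1 has one bond to C (0), one bond to H (-1), one bond to H (-1), one bond to Cl (+1).
Oxidation state = 0 − 1 − 1 + 1 = -1.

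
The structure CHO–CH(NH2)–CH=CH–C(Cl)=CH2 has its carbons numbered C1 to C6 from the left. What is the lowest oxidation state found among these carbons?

Tallying each carbon's bonds:
C1: 1C, 1H, 2O → 0 − 1 + 2 = +1
C2: 2C, 1H, 1N → 0 − 1 + 1 = 0
C3: 3C, 1H → 0 − 1 = -1
C4: 3C, 1H → 0 − 1 = -1
C5: 3C, 1Cl → 0 + 1 = +1
C6: 2C, 2H → 0 − 2 = -2
The lowest value is -2.

-2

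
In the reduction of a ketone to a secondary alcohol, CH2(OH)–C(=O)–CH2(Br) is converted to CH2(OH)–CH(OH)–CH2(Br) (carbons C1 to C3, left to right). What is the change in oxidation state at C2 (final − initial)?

-2

Before: C2 has 2 bonds to C, 2 bonds to O → oxidation state +2.
After: C2 has 2 bonds to C, 1 bond to H, 1 bond to O → oxidation state 0.
Δ = 0 − (+2) = -2, so this is a reduction at C2.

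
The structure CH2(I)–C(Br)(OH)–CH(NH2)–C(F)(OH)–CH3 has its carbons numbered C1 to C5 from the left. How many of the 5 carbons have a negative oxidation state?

2

Assign +1 per bond to O/N/halogen, −1 per bond to H or an electropositive element, and 0 per bond to carbon. Tallying each carbon:
C1: 1C, 2H, 1I → 0 − 2 + 1 = -1
C2: 2C, 1O, 1Br → 0 + 1 + 1 = +2
C3: 2C, 1H, 1N → 0 − 1 + 1 = 0
C4: 2C, 1O, 1F → 0 + 1 + 1 = +2
C5: 1C, 3H → 0 − 3 = -3
2 carbons (C1, C5) meet the condition.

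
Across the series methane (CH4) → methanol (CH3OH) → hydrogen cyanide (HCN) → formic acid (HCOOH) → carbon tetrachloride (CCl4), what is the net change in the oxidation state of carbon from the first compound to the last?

+8

Carbon oxidation states along the series — methane: -4, methanol: -2, hydrogen cyanide: +2, formic acid: +2, carbon tetrachloride: +4.
Net change = +4 − (-4) = +8.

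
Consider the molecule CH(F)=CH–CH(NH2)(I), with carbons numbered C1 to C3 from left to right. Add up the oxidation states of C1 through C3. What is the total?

Bonds to more-electronegative neighbours contribute +1 each, bonds to H or metals contribute −1 each, and C–C bonds contribute 0. Tallying each carbon:
C1: 2C, 1H, 1F → 0 − 1 + 1 = 0
C2: 3C, 1H → 0 − 1 = -1
C3: 1C, 1H, 1N, 1I → 0 − 1 + 1 + 1 = +1
Sum = 0 − 1 + 1 = 0.

0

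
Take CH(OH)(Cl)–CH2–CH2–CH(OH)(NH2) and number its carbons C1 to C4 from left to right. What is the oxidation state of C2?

Assign +1 per bond to O/N/halogen, −1 per bond to H or an electropositive element, and 0 per bond to carbon.
C2 has one bond to C (0), one bond to C (0), one bond to H (-1), one bond to H (-1).
Oxidation state = 0 + 0 − 1 − 1 = -2.

-2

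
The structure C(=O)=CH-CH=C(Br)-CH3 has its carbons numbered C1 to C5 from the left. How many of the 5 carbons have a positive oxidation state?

2

Count +1 for every bond to an atom more electronegative than carbon and −1 for every bond to one less electronegative; C–C bonds are 0. Tallying each carbon:
C1: 2C, 2O → 0 + 2 = +2
C2: 3C, 1H → 0 − 1 = -1
C3: 3C, 1H → 0 − 1 = -1
C4: 3C, 1Br → 0 + 1 = +1
C5: 1C, 3H → 0 − 3 = -3
2 carbons (C1, C4) meet the condition.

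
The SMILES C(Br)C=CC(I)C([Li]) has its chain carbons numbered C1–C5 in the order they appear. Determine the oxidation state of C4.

0

C4 has one bond to C (0), one bond to C (0), one bond to I (+1), one bond to H (-1).
Oxidation state = 0 + 0 + 1 − 1 = 0.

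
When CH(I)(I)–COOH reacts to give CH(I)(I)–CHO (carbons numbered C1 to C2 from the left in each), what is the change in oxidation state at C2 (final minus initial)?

-2

Before: C2 has 1 bond to C, 3 bonds to O → oxidation state +3.
After: C2 has 1 bond to C, 1 bond to H, 2 bonds to O → oxidation state +1.
Δ = +1 − (+3) = -2, so this is a reduction at C2.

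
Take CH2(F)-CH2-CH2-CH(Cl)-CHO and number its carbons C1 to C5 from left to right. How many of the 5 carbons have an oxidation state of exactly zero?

1

Tallying each carbon's bonds:
C1: 1C, 2H, 1F → 0 − 2 + 1 = -1
C2: 2C, 2H → 0 − 2 = -2
C3: 2C, 2H → 0 − 2 = -2
C4: 2C, 1H, 1Cl → 0 − 1 + 1 = 0
C5: 1C, 1H, 2O → 0 − 1 + 2 = +1
1 carbon (C4) meets the condition.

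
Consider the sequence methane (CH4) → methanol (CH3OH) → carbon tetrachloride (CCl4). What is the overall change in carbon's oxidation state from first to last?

+8

Carbon oxidation states along the series — methane: -4, methanol: -2, carbon tetrachloride: +4.
Net change = +4 − (-4) = +8.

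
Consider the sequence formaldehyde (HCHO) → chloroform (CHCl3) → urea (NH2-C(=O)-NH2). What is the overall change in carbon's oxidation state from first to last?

Carbon oxidation states along the series — formaldehyde: 0, chloroform: +2, urea: +4.
Net change = +4 − (0) = +4.

+4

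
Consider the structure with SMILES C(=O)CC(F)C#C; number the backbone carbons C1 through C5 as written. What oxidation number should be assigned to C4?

0

C4 has one bond to C (0), a triple bond to C (3×0 = 0).
Oxidation state = 0 + 0 = 0.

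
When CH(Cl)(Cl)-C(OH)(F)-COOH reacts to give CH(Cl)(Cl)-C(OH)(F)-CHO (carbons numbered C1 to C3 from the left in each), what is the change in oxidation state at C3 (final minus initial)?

-2

Before: C3 has 1 bond to C, 3 bonds to O → oxidation state +3.
After: C3 has 1 bond to C, 1 bond to H, 2 bonds to O → oxidation state +1.
Δ = +1 − (+3) = -2, so this is a reduction at C3.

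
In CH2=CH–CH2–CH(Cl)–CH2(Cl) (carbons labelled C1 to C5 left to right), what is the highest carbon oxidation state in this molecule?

Assign +1 per bond to O/N/halogen, −1 per bond to H or an electropositive element, and 0 per bond to carbon. Tallying each carbon:
C1: 2C, 2H → 0 − 2 = -2
C2: 3C, 1H → 0 − 1 = -1
C3: 2C, 2H → 0 − 2 = -2
C4: 2C, 1H, 1Cl → 0 − 1 + 1 = 0
C5: 1C, 2H, 1Cl → 0 − 2 + 1 = -1
The highest value is 0.

0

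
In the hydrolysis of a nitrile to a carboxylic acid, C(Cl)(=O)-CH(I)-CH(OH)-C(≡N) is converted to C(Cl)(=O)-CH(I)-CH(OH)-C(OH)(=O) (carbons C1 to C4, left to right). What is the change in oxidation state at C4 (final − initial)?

0

Before: C4 has 1 bond to C, 3 bonds to N → oxidation state +3.
After: C4 has 1 bond to C, 3 bonds to O → oxidation state +3.
Δ = +3 − (+3) = 0, so no net redox change at C4.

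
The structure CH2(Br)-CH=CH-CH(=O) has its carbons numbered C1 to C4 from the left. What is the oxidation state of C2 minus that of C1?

C2: 3C, 1H → 0 − 1 = -1
C1: 1C, 2H, 1Br → 0 − 2 + 1 = -1
Difference: -1 − (-1) = 0.

0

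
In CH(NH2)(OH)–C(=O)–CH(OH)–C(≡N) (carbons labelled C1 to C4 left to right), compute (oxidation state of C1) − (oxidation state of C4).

C1: 1C, 1H, 1O, 1N → 0 − 1 + 1 + 1 = +1
C4: 1C, 3N → 0 + 3 = +3
Difference: +1 − (+3) = -2.

-2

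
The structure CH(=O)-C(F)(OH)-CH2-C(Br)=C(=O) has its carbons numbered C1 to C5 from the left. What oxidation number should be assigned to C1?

+1

Bonds to more-electronegative neighbours contribute +1 each, bonds to H or metals contribute −1 each, and C–C bonds contribute 0.
C1 has one bond to C (0), a double bond to O (2×+1 = +2), one bond to H (-1).
Oxidation state = 0 + 2 − 1 = +1.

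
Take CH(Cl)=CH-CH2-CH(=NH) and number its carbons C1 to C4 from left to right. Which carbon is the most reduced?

C3

Tallying each carbon's bonds:
C1: 2C, 1H, 1Cl → 0 − 1 + 1 = 0
C2: 3C, 1H → 0 − 1 = -1
C3: 2C, 2H → 0 − 2 = -2
C4: 1C, 1H, 2N → 0 − 1 + 2 = +1
The most reduced carbon is C3 at -2.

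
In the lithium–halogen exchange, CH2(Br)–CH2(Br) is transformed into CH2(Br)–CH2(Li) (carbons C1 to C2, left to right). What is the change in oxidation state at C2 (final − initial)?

-2

Before: C2 has 1 bond to C, 2 bonds to H, 1 bond to Br → oxidation state -1.
After: C2 has 1 bond to C, 2 bonds to H, 1 bond to Li → oxidation state -3.
Δ = -3 − (-1) = -2, so this is a reduction at C2.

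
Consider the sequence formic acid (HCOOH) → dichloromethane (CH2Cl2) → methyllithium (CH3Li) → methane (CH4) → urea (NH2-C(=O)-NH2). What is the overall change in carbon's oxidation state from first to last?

+2

Carbon oxidation states along the series — formic acid: +2, dichloromethane: 0, methyllithium: -4, methane: -4, urea: +4.
Net change = +4 − (+2) = +2.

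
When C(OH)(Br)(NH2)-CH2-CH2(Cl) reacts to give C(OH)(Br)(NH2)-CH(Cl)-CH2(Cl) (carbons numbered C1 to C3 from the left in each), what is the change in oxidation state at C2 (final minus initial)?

Before: C2 has 2 bonds to C, 2 bonds to H → oxidation state -2.
After: C2 has 2 bonds to C, 1 bond to H, 1 bond to Cl → oxidation state 0.
Δ = 0 − (-2) = +2, so this is an oxidation at C2.

+2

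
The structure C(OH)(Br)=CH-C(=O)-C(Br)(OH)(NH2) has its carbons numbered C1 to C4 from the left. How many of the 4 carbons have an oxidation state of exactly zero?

Assign +1 per bond to O/N/halogen, −1 per bond to H or an electropositive element, and 0 per bond to carbon. Tallying each carbon:
C1: 2C, 1O, 1Br → 0 + 1 + 1 = +2
C2: 3C, 1H → 0 − 1 = -1
C3: 2C, 2O → 0 + 2 = +2
C4: 1C, 1O, 1N, 1Br → 0 + 1 + 1 + 1 = +3
0 carbons meet the condition.

0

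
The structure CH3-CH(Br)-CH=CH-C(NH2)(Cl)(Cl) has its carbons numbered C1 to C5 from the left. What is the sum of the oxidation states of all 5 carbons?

Count +1 for every bond to an atom more electronegative than carbon and −1 for every bond to one less electronegative; C–C bonds are 0. Tallying each carbon:
C1: 1C, 3H → 0 − 3 = -3
C2: 2C, 1H, 1Br → 0 − 1 + 1 = 0
C3: 3C, 1H → 0 − 1 = -1
C4: 3C, 1H → 0 − 1 = -1
C5: 1C, 1N, 2Cl → 0 + 1 + 2 = +3
Sum = -3 + 0 − 1 − 1 + 3 = -2.

-2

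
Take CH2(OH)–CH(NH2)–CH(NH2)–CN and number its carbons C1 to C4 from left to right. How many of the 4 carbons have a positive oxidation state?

1

Bonds to more-electronegative neighbours contribute +1 each, bonds to H or metals contribute −1 each, and C–C bonds contribute 0. Tallying each carbon:
C1: 1C, 2H, 1O → 0 − 2 + 1 = -1
C2: 2C, 1H, 1N → 0 − 1 + 1 = 0
C3: 2C, 1H, 1N → 0 − 1 + 1 = 0
C4: 1C, 3N → 0 + 3 = +3
1 carbon (C4) meets the condition.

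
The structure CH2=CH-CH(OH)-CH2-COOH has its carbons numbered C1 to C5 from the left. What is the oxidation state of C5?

C5 has one bond to C (0), a double bond to O (2×+1 = +2), one bond to O (+1).
Oxidation state = 0 + 2 + 1 = +3.

+3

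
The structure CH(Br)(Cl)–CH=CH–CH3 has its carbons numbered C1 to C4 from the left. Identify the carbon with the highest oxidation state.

C1

Tallying each carbon's bonds:
C1: 1C, 1H, 1Cl, 1Br → 0 − 1 + 1 + 1 = +1
C2: 3C, 1H → 0 − 1 = -1
C3: 3C, 1H → 0 − 1 = -1
C4: 1C, 3H → 0 − 3 = -3
The most oxidised carbon is C1 at +1.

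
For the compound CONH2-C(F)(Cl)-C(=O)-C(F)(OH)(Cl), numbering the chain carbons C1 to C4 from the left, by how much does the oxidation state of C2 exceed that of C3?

C2: 2C, 1F, 1Cl → 0 + 1 + 1 = +2
C3: 2C, 2O → 0 + 2 = +2
Difference: +2 − (+2) = 0.

0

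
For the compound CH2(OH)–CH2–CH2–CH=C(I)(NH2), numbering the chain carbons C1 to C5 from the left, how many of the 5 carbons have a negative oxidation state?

4

Count +1 for every bond to an atom more electronegative than carbon and −1 for every bond to one less electronegative; C–C bonds are 0. Tallying each carbon:
C1: 1C, 2H, 1O → 0 − 2 + 1 = -1
C2: 2C, 2H → 0 − 2 = -2
C3: 2C, 2H → 0 − 2 = -2
C4: 3C, 1H → 0 − 1 = -1
C5: 2C, 1N, 1I → 0 + 1 + 1 = +2
4 carbons (C1, C2, C3, C4) meet the condition.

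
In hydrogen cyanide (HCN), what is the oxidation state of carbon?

+2

The carbon has one bond to H (-1), a triple bond to N (3×+1 = +3).
Oxidation state = -1 + 3 = +2.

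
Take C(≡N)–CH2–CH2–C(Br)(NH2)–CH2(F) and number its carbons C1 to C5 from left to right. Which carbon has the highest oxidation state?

C1

Tallying each carbon's bonds:
C1: 1C, 3N → 0 + 3 = +3
C2: 2C, 2H → 0 − 2 = -2
C3: 2C, 2H → 0 − 2 = -2
C4: 2C, 1N, 1Br → 0 + 1 + 1 = +2
C5: 1C, 2H, 1F → 0 − 2 + 1 = -1
The most oxidised carbon is C1 at +3.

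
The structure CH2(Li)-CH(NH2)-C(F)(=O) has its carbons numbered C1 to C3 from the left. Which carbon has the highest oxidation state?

C3

Tallying each carbon's bonds:
C1: 1C, 2H, 1Li → 0 − 2 − 1 = -3
C2: 2C, 1H, 1N → 0 − 1 + 1 = 0
C3: 1C, 2O, 1F → 0 + 2 + 1 = +3
The most oxidised carbon is C3 at +3.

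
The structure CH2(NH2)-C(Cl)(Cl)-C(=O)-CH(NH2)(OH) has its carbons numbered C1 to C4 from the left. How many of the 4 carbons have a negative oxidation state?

1

Tallying each carbon's bonds:
C1: 1C, 2H, 1N → 0 − 2 + 1 = -1
C2: 2C, 2Cl → 0 + 2 = +2
C3: 2C, 2O → 0 + 2 = +2
C4: 1C, 1H, 1O, 1N → 0 − 1 + 1 + 1 = +1
1 carbon (C1) meets the condition.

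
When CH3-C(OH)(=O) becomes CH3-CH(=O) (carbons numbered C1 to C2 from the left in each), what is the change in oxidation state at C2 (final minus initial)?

Before: C2 has 1 bond to C, 3 bonds to O → oxidation state +3.
After: C2 has 1 bond to C, 1 bond to H, 2 bonds to O → oxidation state +1.
Δ = +1 − (+3) = -2, so this is a reduction at C2.

-2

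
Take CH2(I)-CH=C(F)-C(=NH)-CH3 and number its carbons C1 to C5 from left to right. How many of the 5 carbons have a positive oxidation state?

2

Tallying each carbon's bonds:
C1: 1C, 2H, 1I → 0 − 2 + 1 = -1
C2: 3C, 1H → 0 − 1 = -1
C3: 3C, 1F → 0 + 1 = +1
C4: 2C, 2N → 0 + 2 = +2
C5: 1C, 3H → 0 − 3 = -3
2 carbons (C3, C4) meet the condition.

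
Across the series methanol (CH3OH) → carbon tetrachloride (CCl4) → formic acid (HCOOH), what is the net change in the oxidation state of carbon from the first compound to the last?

Carbon oxidation states along the series — methanol: -2, carbon tetrachloride: +4, formic acid: +2.
Net change = +2 − (-2) = +4.

+4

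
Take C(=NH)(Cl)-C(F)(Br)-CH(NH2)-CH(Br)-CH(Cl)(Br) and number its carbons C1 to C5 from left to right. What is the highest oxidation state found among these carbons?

+3

Each bond to a more electronegative atom (O, N, halogen) counts +1, each bond to a less electronegative atom (H, metal, B, Si) counts −1, and each C–C bond counts 0. Tallying each carbon:
C1: 1C, 2N, 1Cl → 0 + 2 + 1 = +3
C2: 2C, 1F, 1Br → 0 + 1 + 1 = +2
C3: 2C, 1H, 1N → 0 − 1 + 1 = 0
C4: 2C, 1H, 1Br → 0 − 1 + 1 = 0
C5: 1C, 1H, 1Cl, 1Br → 0 − 1 + 1 + 1 = +1
The highest value is +3.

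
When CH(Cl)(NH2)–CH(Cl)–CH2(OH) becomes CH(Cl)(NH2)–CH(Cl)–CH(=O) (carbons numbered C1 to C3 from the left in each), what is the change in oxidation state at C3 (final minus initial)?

Before: C3 has 1 bond to C, 2 bonds to H, 1 bond to O → oxidation state -1.
After: C3 has 1 bond to C, 1 bond to H, 2 bonds to O → oxidation state +1.
Δ = +1 − (-1) = +2, so this is an oxidation at C3.

+2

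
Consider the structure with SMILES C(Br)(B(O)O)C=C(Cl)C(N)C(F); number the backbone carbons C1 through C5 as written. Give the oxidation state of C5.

-1

C5 has one bond to C (0), one bond to H (-1), one bond to H (-1), one bond to F (+1).
Oxidation state = 0 − 1 − 1 + 1 = -1.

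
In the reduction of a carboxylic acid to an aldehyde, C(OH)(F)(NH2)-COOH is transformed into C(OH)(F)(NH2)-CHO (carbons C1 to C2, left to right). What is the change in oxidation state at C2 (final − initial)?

Before: C2 has 1 bond to C, 3 bonds to O → oxidation state +3.
After: C2 has 1 bond to C, 1 bond to H, 2 bonds to O → oxidation state +1.
Δ = +1 − (+3) = -2, so this is a reduction at C2.

-2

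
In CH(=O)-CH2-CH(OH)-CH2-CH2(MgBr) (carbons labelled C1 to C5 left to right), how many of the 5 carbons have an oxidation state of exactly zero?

1

Each bond to a more electronegative atom (O, N, halogen) counts +1, each bond to a less electronegative atom (H, metal, B, Si) counts −1, and each C–C bond counts 0. Tallying each carbon:
C1: 1C, 1H, 2O → 0 − 1 + 2 = +1
C2: 2C, 2H → 0 − 2 = -2
C3: 2C, 1H, 1O → 0 − 1 + 1 = 0
C4: 2C, 2H → 0 − 2 = -2
C5: 1C, 2H, 1Mg → 0 − 2 − 1 = -3
1 carbon (C3) meets the condition.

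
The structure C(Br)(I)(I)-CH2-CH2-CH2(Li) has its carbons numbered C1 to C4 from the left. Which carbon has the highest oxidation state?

Tallying each carbon's bonds:
C1: 1C, 1Br, 2I → 0 + 1 + 2 = +3
C2: 2C, 2H → 0 − 2 = -2
C3: 2C, 2H → 0 − 2 = -2
C4: 1C, 2H, 1Li → 0 − 2 − 1 = -3
The most oxidised carbon is C1 at +3.

C1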